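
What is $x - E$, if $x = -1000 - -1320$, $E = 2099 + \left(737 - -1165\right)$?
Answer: $-3681$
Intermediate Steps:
$E = 4001$ ($E = 2099 + \left(737 + 1165\right) = 2099 + 1902 = 4001$)
$x = 320$ ($x = -1000 + 1320 = 320$)
$x - E = 320 - 4001 = -3681$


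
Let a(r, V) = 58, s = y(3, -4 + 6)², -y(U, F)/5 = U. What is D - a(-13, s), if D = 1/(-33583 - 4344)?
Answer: -2199767/37927 ≈ -58.000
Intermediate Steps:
y(U, F) = -5*U
s = 225 (s = (-5*3)² = (-15)² = 225)
D = -1/37927 (D = 1/(-37927) = -1/37927 ≈ -2.6366e-5)
D - a(-13, s) = -1/37927 - 1*58 = -1/37927 - 58 = -2199767/37927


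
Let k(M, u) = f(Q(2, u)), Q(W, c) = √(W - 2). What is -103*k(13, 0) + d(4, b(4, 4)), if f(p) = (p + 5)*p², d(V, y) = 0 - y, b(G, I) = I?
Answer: -4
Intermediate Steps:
Q(W, c) = √(-2 + W)
d(V, y) = -y
f(p) = p²*(5 + p) (f(p) = (5 + p)*p² = p²*(5 + p))
k(M, u) = 0 (k(M, u) = (√(-2 + 2))²*(5 + √(-2 + 2)) = (√0)²*(5 + √0) = 0²*(5 + 0) = 0*5 = 0)
-103*k(13, 0) + d(4, b(4, 4)) = -103*0 - 1*4 = 0 - 4 = -4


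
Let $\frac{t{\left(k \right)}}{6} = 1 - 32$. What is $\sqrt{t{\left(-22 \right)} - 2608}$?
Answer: $i \sqrt{2794} \approx 52.858 i$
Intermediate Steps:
$t{\left(k \right)} = -186$ ($t{\left(k \right)} = 6 \left(1 - 32\right) = 6 \left(-31\right) = -186$)
$\sqrt{t{\left(-22 \right)} - 2608} = \sqrt{-186 - 2608} = \sqrt{-2794} = i \sqrt{2794}$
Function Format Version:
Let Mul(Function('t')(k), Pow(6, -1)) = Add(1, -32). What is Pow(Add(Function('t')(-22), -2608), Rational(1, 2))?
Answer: Mul(I, Pow(2794, Rational(1, 2))) ≈ Mul(52.858, I)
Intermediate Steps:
Function('t')(k) = -186 (Function('t')(k) = Mul(6, Add(1, -32)) = Mul(6, -31) = -186)
Pow(Add(Function('t')(-22), -2608), Rational(1, 2)) = Pow(Add(-186, -2608), Rational(1, 2)) = Pow(-2794, Rational(1, 2)) = Mul(I, Pow(2794, Rational(1, 2)))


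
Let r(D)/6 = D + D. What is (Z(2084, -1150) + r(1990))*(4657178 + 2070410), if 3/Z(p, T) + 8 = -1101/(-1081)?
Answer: 1212439968899796/7547 ≈ 1.6065e+11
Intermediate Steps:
Z(p, T) = -3243/7547 (Z(p, T) = 3/(-8 - 1101/(-1081)) = 3/(-8 - 1101*(-1/1081)) = 3/(-8 + 1101/1081) = 3/(-7547/1081) = 3*(-1081/7547) = -3243/7547)
r(D) = 12*D (r(D) = 6*(D + D) = 6*(2*D) = 12*D)
(Z(2084, -1150) + r(1990))*(4657178 + 2070410) = (-3243/7547 + 12*1990)*(4657178 + 2070410) = (-3243/7547 + 23880)*6727588 = (180219117/7547)*6727588 = 1212439968899796/7547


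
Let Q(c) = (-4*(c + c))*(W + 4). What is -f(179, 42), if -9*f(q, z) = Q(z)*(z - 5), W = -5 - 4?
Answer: 20720/3 ≈ 6906.7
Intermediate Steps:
W = -9
Q(c) = 40*c (Q(c) = (-4*(c + c))*(-9 + 4) = -8*c*(-5) = 40*c)
f(q, z) = -40*z*(-5 + z)/9 (f(q, z) = -40*z*(z - 5)/9 = -40*z*(-5 + z)/9)
-f(179, 42) = -40*42*(5 - 1*42)/9 = -40*42*(5 - 42)/9 = -40*42*(-37)/9 = -1*(-20720/3) = 20720/3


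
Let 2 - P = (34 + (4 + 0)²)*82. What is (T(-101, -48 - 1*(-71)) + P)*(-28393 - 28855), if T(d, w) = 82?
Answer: 229907968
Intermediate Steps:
P = -4098 (P = 2 - (34 + (4 + 0)²)*82 = 2 - (34 + 4²)*82 = 2 - (34 + 16)*82 = 2 - 50*82 = 2 - 1*4100 = 2 - 4100 = -4098)
(T(-101, -48 - 1*(-71)) + P)*(-28393 - 28855) = (82 - 4098)*(-28393 - 28855) = -4016*(-57248) = 229907968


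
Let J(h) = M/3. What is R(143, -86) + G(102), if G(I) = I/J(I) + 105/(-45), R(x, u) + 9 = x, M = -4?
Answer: 331/6 ≈ 55.167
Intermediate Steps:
R(x, u) = -9 + x
J(h) = -4/3
G(I) = -7/3 - 3*I/4 (G(I) = I/(-4/3) + 105/(-45) = I*(-3/4) + 105*(-1/45) = -3*I/4 - 7/3 = -7/3 - 3*I/4)
R(143, -86) + G(102) = (-9 + 143) + (-7/3 - 3/4*102) = 134 + (-7/3 - 153/2) = 134 - 473/6 = 331/6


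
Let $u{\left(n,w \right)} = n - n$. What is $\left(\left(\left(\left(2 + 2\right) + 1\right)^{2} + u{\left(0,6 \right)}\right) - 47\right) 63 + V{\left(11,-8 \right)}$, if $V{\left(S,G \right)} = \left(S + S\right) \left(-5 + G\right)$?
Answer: $-1672$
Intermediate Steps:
$u{\left(n,w \right)} = 0$
$V{\left(S,G \right)} = 2 S \left(-5 + G\right)$
$\left(\left(\left(\left(2 + 2\right) + 1\right)^{2} + u{\left(0,6 \right)}\right) - 47\right) 63 + V{\left(11,-8 \right)} = \left(\left(\left(\left(2 + 2\right) + 1\right)^{2} + 0\right) - 47\right) 63 + 2 \cdot 11 \left(-5 - 8\right) = \left(\left(\left(4 + 1\right)^{2} + 0\right) - 47\right) 63 + 2 \cdot 11 \left(-13\right) = \left(\left(5^{2} + 0\right) - 47\right) 63 - 286 = \left(\left(25 + 0\right) - 47\right) 63 - 286 = \left(25 - 47\right) 63 - 286 = \left(-22\right) 63 - 286 = -1386 - 286 = -1672$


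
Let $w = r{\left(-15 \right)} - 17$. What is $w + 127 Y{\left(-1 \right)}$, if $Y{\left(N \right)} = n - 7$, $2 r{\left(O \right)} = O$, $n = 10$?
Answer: $\frac{713}{2} \approx 356.5$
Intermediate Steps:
$r{\left(O \right)} = \frac{O}{2}$
$Y{\left(N \right)} = 3$ ($Y{\left(N \right)} = 10 - 7 = 3$)
$w = - \frac{49}{2}$ ($w = \frac{1}{2} \left(-15\right) - 17 = - \frac{15}{2} - 17 = - \frac{49}{2} \approx -24.5$)
$w + 127 Y{\left(-1 \right)} = - \frac{49}{2} + 127 \cdot 3 = - \frac{49}{2} + 381 = \frac{713}{2}$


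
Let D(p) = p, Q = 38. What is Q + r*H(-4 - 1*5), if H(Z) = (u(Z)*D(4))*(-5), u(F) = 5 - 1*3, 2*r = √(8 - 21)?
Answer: 38 - 20*I*√13 ≈ 38.0 - 72.111*I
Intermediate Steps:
r = I*√13/2 (r = √(8 - 21)/2 = √(-13)/2 = (I*√13)/2 = I*√13/2 ≈ 1.8028*I)
u(F) = 2 (u(F) = 5 - 3 = 2)
H(Z) = -40 (H(Z) = (2*4)*(-5) = 8*(-5) = -40)
Q + r*H(-4 - 1*5) = 38 + (I*√13/2)*(-40) = 38 - 20*I*√13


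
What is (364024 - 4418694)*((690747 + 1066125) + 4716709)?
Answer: -26248234673270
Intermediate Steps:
(364024 - 4418694)*((690747 + 1066125) + 4716709) = -4054670*(1756872 + 4716709) = -4054670*6473581 = -26248234673270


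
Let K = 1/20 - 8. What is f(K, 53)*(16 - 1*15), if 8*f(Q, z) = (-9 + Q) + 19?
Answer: 41/160 ≈ 0.25625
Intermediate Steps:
K = -159/20 (K = 1/20 - 8 = -159/20 ≈ -7.9500)
f(Q, z) = 5/4 + Q/8 (f(Q, z) = ((-9 + Q) + 19)/8 = (10 + Q)/8 = 5/4 + Q/8)
f(K, 53)*(16 - 1*15) = (5/4 + (⅛)*(-159/20))*(16 - 1*15) = (5/4 - 159/160)*(16 - 15) = (41/160)*1 = 41/160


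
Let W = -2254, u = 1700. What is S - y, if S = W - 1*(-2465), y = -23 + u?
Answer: -1466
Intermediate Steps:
y = 1677 (y = -23 + 1700 = 1677)
S = 211 (S = -2254 - 1*(-2465) = -2254 + 2465 = 211)
S - y = 211 - 1*1677 = 211 - 1677 = -1466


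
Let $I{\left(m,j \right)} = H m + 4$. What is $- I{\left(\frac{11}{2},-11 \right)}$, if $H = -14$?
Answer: $73$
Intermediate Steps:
$I{\left(m,j \right)} = 4 - 14 m$ ($I{\left(m,j \right)} = - 14 m + 4 = 4 - 14 m$)
$- I{\left(\frac{11}{2},-11 \right)} = - (4 - 14 \cdot \frac{11}{2}) = - (4 - 14 \cdot 11 \cdot \frac{1}{2}) = - (4 - 77) = \left(-1\right) \left(-73\right) = 73$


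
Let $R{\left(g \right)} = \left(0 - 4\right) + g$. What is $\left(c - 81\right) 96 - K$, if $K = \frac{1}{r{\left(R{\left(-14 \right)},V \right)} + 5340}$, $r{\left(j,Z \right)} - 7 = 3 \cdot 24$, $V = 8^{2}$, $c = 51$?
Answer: $- \frac{15606721}{5419} \approx -2880.0$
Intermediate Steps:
$R{\left(g \right)} = -4 + g$
$V = 64$
$r{\left(j,Z \right)} = 79$ ($r{\left(j,Z \right)} = 7 + 3 \cdot 24 = 7 + 72 = 79$)
$K = \frac{1}{5419}$ ($K = \frac{1}{79 + 5340} = \frac{1}{5419} \approx 0.00018454$)
$\left(c - 81\right) 96 - K = \left(51 - 81\right) 96 - \frac{1}{5419} = \left(-30\right) 96 - \frac{1}{5419} = -2880 - \frac{1}{5419} = - \frac{15606721}{5419}$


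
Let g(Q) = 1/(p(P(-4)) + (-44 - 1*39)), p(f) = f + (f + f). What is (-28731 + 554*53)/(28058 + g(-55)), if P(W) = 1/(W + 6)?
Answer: 102853/4573452 ≈ 0.022489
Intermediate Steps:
P(W) = 1/(6 + W)
p(f) = 3*f (p(f) = f + 2*f = 3*f)
g(Q) = -2/163 (g(Q) = 1/(3/(6 - 4) + (-44 - 1*39)) = 1/(3/2 + (-44 - 39)) = 1/(3*(1/2) - 83) = 1/(3/2 - 83) = 1/(-163/2) = -2/163)
(-28731 + 554*53)/(28058 + g(-55)) = (-28731 + 554*53)/(28058 - 2/163) = (-28731 + 29362)/(4573452/163) = 631*(163/4573452) = 102853/4573452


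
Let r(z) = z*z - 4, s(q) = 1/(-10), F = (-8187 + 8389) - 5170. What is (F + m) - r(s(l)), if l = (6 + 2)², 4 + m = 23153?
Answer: 1818499/100 ≈ 18185.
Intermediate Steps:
m = 23149 (m = -4 + 23153 = 23149)
F = -4968 (F = 202 - 5170 = -4968)
l = 64 (l = 8² = 64)
s(q) = -⅒
r(z) = -4 + z² (r(z) = z² - 4 = -4 + z²)
(F + m) - r(s(l)) = (-4968 + 23149) - (-4 + (-⅒)²) = 18181 - (-4 + 1/100) = 18181 - 1*(-399/100) = 18181 + 399/100 = 1818499/100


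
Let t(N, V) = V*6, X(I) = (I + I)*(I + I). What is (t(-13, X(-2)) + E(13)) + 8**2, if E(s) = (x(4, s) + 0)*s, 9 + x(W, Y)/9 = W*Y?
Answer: 5191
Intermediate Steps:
x(W, Y) = -81 + 9*W*Y (x(W, Y) = -81 + 9*(W*Y) = -81 + 9*W*Y)
X(I) = 4*I**2 (X(I) = (2*I)*(2*I) = 4*I**2)
E(s) = s*(-81 + 36*s) (E(s) = ((-81 + 9*4*s) + 0)*s = ((-81 + 36*s) + 0)*s = (-81 + 36*s)*s = s*(-81 + 36*s))
t(N, V) = 6*V
(t(-13, X(-2)) + E(13)) + 8**2 = (6*(4*(-2)**2) + 9*13*(-9 + 4*13)) + 8**2 = (6*(4*4) + 9*13*(-9 + 52)) + 64 = (6*16 + 9*13*43) + 64 = (96 + 5031) + 64 = 5127 + 64 = 5191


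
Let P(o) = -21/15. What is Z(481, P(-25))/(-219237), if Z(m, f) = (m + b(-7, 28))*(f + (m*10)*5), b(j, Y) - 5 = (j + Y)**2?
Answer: -37155087/365395 ≈ -101.68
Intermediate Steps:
b(j, Y) = 5 + (Y + j)**2 (b(j, Y) = 5 + (j + Y)**2 = 5 + (Y + j)**2)
P(o) = -7/5 (P(o) = -21*1/15 = -7/5)
Z(m, f) = (446 + m)*(f + 50*m) (Z(m, f) = (m + (5 + (28 - 7)**2))*(f + (m*10)*5) = (m + (5 + 21**2))*(f + (10*m)*5) = (m + (5 + 441))*(f + 50*m) = (m + 446)*(f + 50*m) = (446 + m)*(f + 50*m))
Z(481, P(-25))/(-219237) = (50*481**2 + 446*(-7/5) + 22300*481 - 7/5*481)/(-219237) = (50*231361 - 3122/5 + 10726300 - 3367/5)*(-1/219237) = (11568050 - 3122/5 + 10726300 - 3367/5)*(-1/219237) = (111465261/5)*(-1/219237) = -37155087/365395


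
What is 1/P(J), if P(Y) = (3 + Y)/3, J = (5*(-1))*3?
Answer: -¼ ≈ -0.25000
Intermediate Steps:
J = -15 (J = -5*3 = -15)
P(Y) = 1 + Y/3 (P(Y) = (3 + Y)*(⅓) = 1 + Y/3)
1/P(J) = 1/(1 + (⅓)*(-15)) = 1/(1 - 5) = 1/(-4) = -¼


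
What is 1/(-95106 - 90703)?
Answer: -1/185809 ≈ -5.3819e-6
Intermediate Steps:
1/(-95106 - 90703) = 1/(-185809) = -1/185809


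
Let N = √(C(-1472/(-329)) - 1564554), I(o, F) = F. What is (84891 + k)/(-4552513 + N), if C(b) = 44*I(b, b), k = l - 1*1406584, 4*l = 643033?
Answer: 6955284432649203/27274595052256396 + 134668431*I*√201340762/27274595052256396 ≈ 0.25501 + 7.006e-5*I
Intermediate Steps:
l = 643033/4 (l = (¼)*643033 = 643033/4 ≈ 1.6076e+5)
k = -4983303/4 (k = 643033/4 - 1*1406584 = 643033/4 - 1406584 = -4983303/4 ≈ -1.2458e+6)
C(b) = 44*b
N = 29*I*√201340762/329 (N = √(44*(-1472/(-329)) - 1564554) = √(44*(-1472*(-1/329)) - 1564554) = √(44*(1472/329) - 1564554) = √(64768/329 - 1564554) = √(-514673498/329) = 29*I*√201340762/329 ≈ 1250.7*I)
(84891 + k)/(-4552513 + N) = (84891 - 4983303/4)/(-4552513 + 29*I*√201340762/329) = -4643739/(4*(-4552513 + 29*I*√201340762/329))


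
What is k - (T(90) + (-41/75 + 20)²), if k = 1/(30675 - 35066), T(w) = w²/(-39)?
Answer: -54823258148/321091875 ≈ -170.74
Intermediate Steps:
T(w) = -w²/39
k = -1/4391 (k = 1/(-4391) = -1/4391 ≈ -0.00022774)
k - (T(90) + (-41/75 + 20)²) = -1/4391 - (-1/39*90² + (-41/75 + 20)²) = -1/4391 - (-1/39*8100 + (-41*1/75 + 20)²) = -1/4391 - (-2700/13 + (-41/75 + 20)²) = -1/4391 - (-2700/13 + (1459/75)²) = -1/4391 - (-2700/13 + 2128681/5625) = -1/4391 - 1*12485353/73125 = -1/4391 - 12485353/73125 = -54823258148/321091875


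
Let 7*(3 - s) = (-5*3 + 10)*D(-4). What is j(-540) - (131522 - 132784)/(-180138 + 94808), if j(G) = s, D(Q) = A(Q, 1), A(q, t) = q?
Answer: 5464/42665 ≈ 0.12807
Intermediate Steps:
D(Q) = Q
s = ⅐ (s = 3 - (-5*3 + 10)*(-4)/7 = 3 - (-15 + 10)*(-4)/7 = 3 - (-5)*(-4)/7 = 3 - ⅐*20 = 3 - 20/7 = ⅐ ≈ 0.14286)
j(G) = ⅐
j(-540) - (131522 - 132784)/(-180138 + 94808) = ⅐ - (131522 - 132784)/(-180138 + 94808) = ⅐ - (-1262)/(-85330) = ⅐ - (-1262)*(-1)/85330 = ⅐ - 1*631/42665 = ⅐ - 631/42665 = 5464/42665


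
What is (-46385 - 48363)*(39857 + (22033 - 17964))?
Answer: -4161900648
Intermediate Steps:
(-46385 - 48363)*(39857 + (22033 - 17964)) = -94748*(39857 + 4069) = -94748*43926 = -4161900648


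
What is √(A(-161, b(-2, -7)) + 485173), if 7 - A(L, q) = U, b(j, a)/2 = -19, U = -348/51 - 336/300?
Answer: 2*√876370723/85 ≈ 696.55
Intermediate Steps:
U = -3376/425 (U = -348*1/51 - 336*1/300 = -116/17 - 28/25 = -3376/425 ≈ -7.9435)
b(j, a) = -38 (b(j, a) = 2*(-19) = -38)
A(L, q) = 6351/425 (A(L, q) = 7 - 1*(-3376/425) = 7 + 3376/425 = 6351/425)
√(A(-161, b(-2, -7)) + 485173) = √(6351/425 + 485173) = √(206204876/425) = 2*√876370723/85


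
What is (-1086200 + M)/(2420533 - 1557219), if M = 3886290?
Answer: 1400045/431657 ≈ 3.2434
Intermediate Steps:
(-1086200 + M)/(2420533 - 1557219) = (-1086200 + 3886290)/(2420533 - 1557219) = 2800090/863314 = 2800090*(1/863314) = 1400045/431657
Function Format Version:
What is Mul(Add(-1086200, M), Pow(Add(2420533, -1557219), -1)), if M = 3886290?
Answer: Rational(1400045, 431657) ≈ 3.2434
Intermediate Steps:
Mul(Add(-1086200, M), Pow(Add(2420533, -1557219), -1)) = Mul(Add(-1086200, 3886290), Pow(Add(2420533, -1557219), -1)) = Mul(2800090, Pow(863314, -1)) = Mul(2800090, Rational(1, 863314)) = Rational(1400045, 431657)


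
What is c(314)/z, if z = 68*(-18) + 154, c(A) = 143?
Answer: -143/1070 ≈ -0.13364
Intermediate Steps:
z = -1070 (z = -1224 + 154 = -1070)
c(314)/z = 143/(-1070) = 143*(-1/1070) = -143/1070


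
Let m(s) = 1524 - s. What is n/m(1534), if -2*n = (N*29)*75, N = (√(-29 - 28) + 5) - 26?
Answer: -9135/4 + 435*I*√57/4 ≈ -2283.8 + 821.04*I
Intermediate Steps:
N = -21 + I*√57 (N = (√(-57) + 5) - 26 = (I*√57 + 5) - 26 = (5 + I*√57) - 26 = -21 + I*√57 ≈ -21.0 + 7.5498*I)
n = 45675/2 - 2175*I*√57/2 (n = -(-21 + I*√57)*29*75/2 = -(-609 + 29*I*√57)*75/2 = -(-45675 + 2175*I*√57)/2 = 45675/2 - 2175*I*√57/2 ≈ 22838.0 - 8210.4*I)
n/m(1534) = (45675/2 - 2175*I*√57/2)/(1524 - 1*1534) = (45675/2 - 2175*I*√57/2)/(1524 - 1534) = (45675/2 - 2175*I*√57/2)/(-10) = (45675/2 - 2175*I*√57/2)*(-⅒) = -9135/4 + 435*I*√57/4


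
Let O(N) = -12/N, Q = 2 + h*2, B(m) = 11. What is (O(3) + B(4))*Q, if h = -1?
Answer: 0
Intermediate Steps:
Q = 0 (Q = 2 - 1*2 = 2 - 2 = 0)
(O(3) + B(4))*Q = (-12/3 + 11)*0 = (-12*⅓ + 11)*0 = (-4 + 11)*0 = 7*0 = 0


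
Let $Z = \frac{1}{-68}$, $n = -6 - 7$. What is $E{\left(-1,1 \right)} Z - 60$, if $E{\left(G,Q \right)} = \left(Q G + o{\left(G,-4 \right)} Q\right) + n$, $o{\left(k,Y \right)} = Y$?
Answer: $- \frac{2031}{34} \approx -59.735$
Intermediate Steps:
$n = -13$ ($n = -6 - 7 = -13$)
$Z = - \frac{1}{68} \approx -0.014706$
$E{\left(G,Q \right)} = -13 - 4 Q + G Q$ ($E{\left(G,Q \right)} = \left(Q G - 4 Q\right) - 13 = \left(G Q - 4 Q\right) - 13 = \left(- 4 Q + G Q\right) - 13 = -13 - 4 Q + G Q$)
$E{\left(-1,1 \right)} Z - 60 = \left(-13 - 4 - 1\right) \left(- \frac{1}{68}\right) - 60 = \left(-18\right) \left(- \frac{1}{68}\right) - 60 = \frac{9}{34} - 60 = - \frac{2031}{34}$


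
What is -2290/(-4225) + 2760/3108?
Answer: 312972/218855 ≈ 1.4300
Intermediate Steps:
-2290/(-4225) + 2760/3108 = -2290*(-1/4225) + 2760*(1/3108) = 458/845 + 230/259 = 312972/218855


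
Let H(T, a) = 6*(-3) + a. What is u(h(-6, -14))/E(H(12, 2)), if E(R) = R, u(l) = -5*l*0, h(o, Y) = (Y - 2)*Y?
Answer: 0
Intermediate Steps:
H(T, a) = -18 + a
h(o, Y) = Y*(-2 + Y) (h(o, Y) = (-2 + Y)*Y = Y*(-2 + Y))
u(l) = 0
u(h(-6, -14))/E(H(12, 2)) = 0/(-18 + 2) = 0/(-16) = 0*(-1/16) = 0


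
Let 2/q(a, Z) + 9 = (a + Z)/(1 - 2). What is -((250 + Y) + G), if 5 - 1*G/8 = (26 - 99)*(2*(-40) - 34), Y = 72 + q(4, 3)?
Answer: 529713/8 ≈ 66214.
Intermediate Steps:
q(a, Z) = 2/(-9 - Z - a) (q(a, Z) = 2/(-9 + (a + Z)/(1 - 2)) = 2/(-9 + (Z + a)/(-1)) = 2/(-9 + (Z + a)*(-1)) = 2/(-9 + (-Z - a)) = 2/(-9 - Z - a))
Y = 575/8 (Y = 72 - 2/(9 + 3 + 4) = 72 - 2/16 = 72 - 2*1/16 = 72 - 1/8 = 575/8 ≈ 71.875)
G = -66536 (G = 40 - 8*(26 - 99)*(2*(-40) - 34) = 40 - (-584)*(-80 - 34) = 40 - (-584)*(-114) = 40 - 8*8322 = 40 - 66576 = -66536)
-((250 + Y) + G) = -((250 + 575/8) - 66536) = -(2575/8 - 66536) = -1*(-529713/8) = 529713/8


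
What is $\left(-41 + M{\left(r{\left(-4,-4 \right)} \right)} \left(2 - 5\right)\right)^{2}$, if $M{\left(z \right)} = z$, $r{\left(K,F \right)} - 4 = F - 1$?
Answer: $1444$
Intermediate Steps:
$r{\left(K,F \right)} = 3 + F$ ($r{\left(K,F \right)} = 4 + \left(F - 1\right) = 4 + \left(-1 + F\right) = 3 + F$)
$\left(-41 + M{\left(r{\left(-4,-4 \right)} \right)} \left(2 - 5\right)\right)^{2} = \left(-41 + \left(3 - 4\right) \left(2 - 5\right)\right)^{2} = \left(-41 - -3\right)^{2} = \left(-41 + 3\right)^{2} = \left(-38\right)^{2} = 1444$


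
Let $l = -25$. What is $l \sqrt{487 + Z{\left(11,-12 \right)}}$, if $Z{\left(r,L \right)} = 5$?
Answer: $- 50 \sqrt{123} \approx -554.53$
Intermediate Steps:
$l \sqrt{487 + Z{\left(11,-12 \right)}} = - 25 \sqrt{487 + 5} = - 25 \sqrt{492} = - 25 \cdot 2 \sqrt{123} = - 50 \sqrt{123}$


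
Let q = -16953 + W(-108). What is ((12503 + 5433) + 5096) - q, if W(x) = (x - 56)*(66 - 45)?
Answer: 43429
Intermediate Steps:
W(x) = -1176 + 21*x (W(x) = (-56 + x)*21 = -1176 + 21*x)
q = -20397 (q = -16953 + (-1176 + 21*(-108)) = -16953 + (-1176 - 2268) = -16953 - 3444 = -20397)
((12503 + 5433) + 5096) - q = ((12503 + 5433) + 5096) - 1*(-20397) = (17936 + 5096) + 20397 = 23032 + 20397 = 43429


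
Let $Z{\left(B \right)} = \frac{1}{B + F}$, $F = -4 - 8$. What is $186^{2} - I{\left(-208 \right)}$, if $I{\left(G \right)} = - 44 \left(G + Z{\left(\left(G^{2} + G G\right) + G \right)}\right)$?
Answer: $\frac{549005199}{21577} \approx 25444.0$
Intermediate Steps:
$F = -12$ ($F = -4 - 8 = -12$)
$Z{\left(B \right)} = \frac{1}{-12 + B}$ ($Z{\left(B \right)} = \frac{1}{B - 12} = \frac{1}{-12 + B}$)
$I{\left(G \right)} = - 44 G - \frac{44}{-12 + G + 2 G^{2}}$ ($I{\left(G \right)} = - 44 \left(G + \frac{1}{-12 + \left(\left(G^{2} + G G\right) + G\right)}\right) = - 44 \left(G + \frac{1}{-12 + \left(\left(G^{2} + G^{2}\right) + G\right)}\right) = - 44 \left(G + \frac{1}{-12 + \left(2 G^{2} + G\right)}\right) = - 44 \left(G + \frac{1}{-12 + \left(G + 2 G^{2}\right)}\right) = - 44 \left(G + \frac{1}{-12 + G + 2 G^{2}}\right) = - 44 G - \frac{44}{-12 + G + 2 G^{2}}$)
$186^{2} - I{\left(-208 \right)} = 186^{2} - \frac{44 \left(-1 - - 208 \left(-12 - 208 \left(1 + 2 \left(-208\right)\right)\right)\right)}{-12 - 208 \left(1 + 2 \left(-208\right)\right)} = 34596 - \frac{44 \left(-1 - - 208 \left(-12 - 208 \left(1 - 416\right)\right)\right)}{-12 - 208 \left(1 - 416\right)} = 34596 - \frac{44 \left(-1 - - 208 \left(-12 - -86320\right)\right)}{-12 - -86320} = 34596 - \frac{44 \left(-1 - - 208 \left(-12 + 86320\right)\right)}{-12 + 86320} = 34596 - \frac{44 \left(-1 - \left(-208\right) 86308\right)}{86308} = 34596 - 44 \cdot \frac{1}{86308} \left(-1 + 17952064\right) = 34596 - 44 \cdot \frac{1}{86308} \cdot 17952063 = 34596 - \frac{197472693}{21577} = \frac{549005199}{21577}$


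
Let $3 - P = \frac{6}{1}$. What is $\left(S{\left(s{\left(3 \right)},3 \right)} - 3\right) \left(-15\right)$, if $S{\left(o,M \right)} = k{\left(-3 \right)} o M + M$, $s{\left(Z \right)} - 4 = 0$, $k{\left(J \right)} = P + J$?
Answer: $1080$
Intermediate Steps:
$P = -3$ ($P = 3 - \frac{6}{1} = 3 - 6 \cdot 1 = 3 - 6 = -3$)
$k{\left(J \right)} = -3 + J$
$s{\left(Z \right)} = 4$ ($s{\left(Z \right)} = 4 + 0 = 4$)
$S{\left(o,M \right)} = M - 6 M o$ ($S{\left(o,M \right)} = \left(-3 - 3\right) o M + M = - 6 o M + M = - 6 M o + M = M - 6 M o$)
$\left(S{\left(s{\left(3 \right)},3 \right)} - 3\right) \left(-15\right) = \left(3 \left(1 - 24\right) - 3\right) \left(-15\right) = \left(3 \left(-23\right) - 3\right) \left(-15\right) = \left(-69 - 3\right) \left(-15\right) = \left(-72\right) \left(-15\right) = 1080$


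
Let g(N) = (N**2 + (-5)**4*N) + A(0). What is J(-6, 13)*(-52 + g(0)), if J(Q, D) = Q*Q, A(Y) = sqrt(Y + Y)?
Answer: -1872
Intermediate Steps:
A(Y) = sqrt(2)*sqrt(Y) (A(Y) = sqrt(2*Y) = sqrt(2)*sqrt(Y))
J(Q, D) = Q**2
g(N) = N**2 + 625*N (g(N) = (N**2 + (-5)**4*N) + sqrt(2)*sqrt(0) = (N**2 + 625*N) + sqrt(2)*0 = (N**2 + 625*N) + 0 = N**2 + 625*N)
J(-6, 13)*(-52 + g(0)) = (-6)**2*(-52 + 0*(625 + 0)) = 36*(-52 + 0*625) = 36*(-52 + 0) = 36*(-52) = -1872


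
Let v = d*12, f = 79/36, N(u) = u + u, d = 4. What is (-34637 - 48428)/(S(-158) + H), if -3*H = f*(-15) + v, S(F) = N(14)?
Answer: -2990340/827 ≈ -3615.9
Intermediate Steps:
N(u) = 2*u
S(F) = 28 (S(F) = 2*14 = 28)
f = 79/36 (f = 79*(1/36) = 79/36 ≈ 2.1944)
v = 48 (v = 4*12 = 48)
H = -181/36 (H = -((79/36)*(-15) + 48)/3 = -(-395/12 + 48)/3 = -⅓*181/12 = -181/36 ≈ -5.0278)
(-34637 - 48428)/(S(-158) + H) = (-34637 - 48428)/(28 - 181/36) = -83065/827/36 = -83065*36/827 = -2990340/827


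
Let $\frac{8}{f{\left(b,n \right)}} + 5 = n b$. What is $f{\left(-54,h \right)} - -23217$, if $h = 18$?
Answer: $\frac{22683001}{977} \approx 23217.0$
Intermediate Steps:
$f{\left(b,n \right)} = \frac{8}{-5 + b n}$ ($f{\left(b,n \right)} = \frac{8}{-5 + n b} = \frac{8}{-5 + b n}$)
$f{\left(-54,h \right)} - -23217 = \frac{8}{-5 - 972} - -23217 = \frac{8}{-5 - 972} + 23217 = \frac{8}{-977} + 23217 = 8 \left(- \frac{1}{977}\right) + 23217 = - \frac{8}{977} + 23217 = \frac{22683001}{977}$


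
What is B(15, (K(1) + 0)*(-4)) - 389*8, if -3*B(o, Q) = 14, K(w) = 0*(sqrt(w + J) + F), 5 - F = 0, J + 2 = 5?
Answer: -9350/3 ≈ -3116.7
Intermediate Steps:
J = 3 (J = -2 + 5 = 3)
F = 5 (F = 5 - 1*0 = 5 + 0 = 5)
K(w) = 0 (K(w) = 0*(sqrt(w + 3) + 5) = 0*(sqrt(3 + w) + 5) = 0*(5 + sqrt(3 + w)) = 0)
B(o, Q) = -14/3 (B(o, Q) = -1/3*14 = -14/3)
B(15, (K(1) + 0)*(-4)) - 389*8 = -14/3 - 389*8 = -14/3 - 3112 = -9350/3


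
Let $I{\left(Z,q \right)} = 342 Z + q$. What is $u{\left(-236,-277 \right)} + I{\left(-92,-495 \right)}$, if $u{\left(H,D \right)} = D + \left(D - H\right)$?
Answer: $-32277$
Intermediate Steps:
$I{\left(Z,q \right)} = q + 342 Z$
$u{\left(H,D \right)} = - H + 2 D$
$u{\left(-236,-277 \right)} + I{\left(-92,-495 \right)} = \left(\left(-1\right) \left(-236\right) + 2 \left(-277\right)\right) + \left(-495 + 342 \left(-92\right)\right) = \left(236 - 554\right) - 31959 = -318 - 31959 = -32277$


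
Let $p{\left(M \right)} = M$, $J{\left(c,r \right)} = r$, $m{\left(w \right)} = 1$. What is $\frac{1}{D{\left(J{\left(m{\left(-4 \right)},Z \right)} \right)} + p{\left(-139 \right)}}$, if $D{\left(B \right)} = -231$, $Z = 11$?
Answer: $- \frac{1}{370} \approx -0.0027027$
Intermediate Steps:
$\frac{1}{D{\left(J{\left(m{\left(-4 \right)},Z \right)} \right)} + p{\left(-139 \right)}} = \frac{1}{-231 - 139} = \frac{1}{-370} = - \frac{1}{370}$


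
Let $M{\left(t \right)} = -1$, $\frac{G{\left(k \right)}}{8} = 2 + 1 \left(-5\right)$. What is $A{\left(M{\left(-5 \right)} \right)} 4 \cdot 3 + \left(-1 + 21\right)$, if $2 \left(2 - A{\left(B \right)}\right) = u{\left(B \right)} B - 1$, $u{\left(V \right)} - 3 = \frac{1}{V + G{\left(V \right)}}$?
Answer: $\frac{1694}{25} \approx 67.76$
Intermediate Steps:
$G{\left(k \right)} = -24$ ($G{\left(k \right)} = 8 \left(2 + 1 \left(-5\right)\right) = 8 \left(2 - 5\right) = 8 \left(-3\right) = -24$)
$u{\left(V \right)} = 3 + \frac{1}{-24 + V}$ ($u{\left(V \right)} = 3 + \frac{1}{V - 24} = 3 + \frac{1}{-24 + V}$)
$A{\left(B \right)} = \frac{5}{2} - \frac{B \left(-71 + 3 B\right)}{2 \left(-24 + B\right)}$ ($A{\left(B \right)} = 2 - \frac{\frac{-71 + 3 B}{-24 + B} B - 1}{2} = 2 - \frac{\frac{B \left(-71 + 3 B\right)}{-24 + B} - 1}{2} = 2 - \frac{-1 + \frac{B \left(-71 + 3 B\right)}{-24 + B}}{2} = 2 - \left(- \frac{1}{2} + \frac{B \left(-71 + 3 B\right)}{2 \left(-24 + B\right)}\right) = \frac{5}{2} - \frac{B \left(-71 + 3 B\right)}{2 \left(-24 + B\right)}$)
$A{\left(M{\left(-5 \right)} \right)} 4 \cdot 3 + \left(-1 + 21\right) = \frac{-120 - 3 \left(-1\right)^{2} + 76 \left(-1\right)}{2 \left(-24 - 1\right)} 4 \cdot 3 + \left(-1 + 21\right) = \frac{-120 - 3 - 76}{2 \left(-25\right)} 12 + 20 = \frac{1}{2} \left(- \frac{1}{25}\right) \left(-120 - 3 - 76\right) 12 + 20 = \frac{1}{2} \left(- \frac{1}{25}\right) \left(-199\right) 12 + 20 = \frac{199}{50} \cdot 12 + 20 = \frac{1194}{25} + 20 = \frac{1694}{25}$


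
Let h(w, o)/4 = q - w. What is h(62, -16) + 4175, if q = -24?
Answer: 3831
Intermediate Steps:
h(w, o) = -96 - 4*w (h(w, o) = 4*(-24 - w) = -96 - 4*w)
h(62, -16) + 4175 = (-96 - 4*62) + 4175 = (-96 - 248) + 4175 = -344 + 4175 = 3831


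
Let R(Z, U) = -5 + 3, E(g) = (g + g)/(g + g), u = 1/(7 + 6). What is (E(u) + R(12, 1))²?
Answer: 1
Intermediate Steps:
u = 1/13 ≈ 0.076923
E(g) = 1 (E(g) = (2*g)/((2*g)) = (2*g)*(1/(2*g)) = 1)
R(Z, U) = -2
(E(u) + R(12, 1))² = (1 - 2)² = (-1)² = 1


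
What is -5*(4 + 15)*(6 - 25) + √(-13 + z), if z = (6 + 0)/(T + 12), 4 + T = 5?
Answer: 1805 + I*√2119/13 ≈ 1805.0 + 3.541*I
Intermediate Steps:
T = 1 (T = -4 + 5 = 1)
z = 6/13 (z = (6 + 0)/(1 + 12) = 6/13 ≈ 0.46154)
-5*(4 + 15)*(6 - 25) + √(-13 + z) = -5*(4 + 15)*(6 - 25) + √(-13 + 6/13) = -95*(-19) + √(-163/13) = -5*(-361) + I*√2119/13 = 1805 + I*√2119/13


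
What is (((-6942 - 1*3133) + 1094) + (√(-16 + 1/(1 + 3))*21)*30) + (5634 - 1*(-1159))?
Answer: -2188 + 945*I*√7 ≈ -2188.0 + 2500.2*I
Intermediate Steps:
(((-6942 - 1*3133) + 1094) + (√(-16 + 1/(1 + 3))*21)*30) + (5634 - 1*(-1159)) = (((-6942 - 3133) + 1094) + (√(-16 + 1/4)*21)*30) + (5634 + 1159) = ((-10075 + 1094) + (√(-16 + ¼)*21)*30) + 6793 = (-8981 + (√(-63/4)*21)*30) + 6793 = (-8981 + ((3*I*√7/2)*21)*30) + 6793 = (-8981 + (63*I*√7/2)*30) + 6793 = (-8981 + 945*I*√7) + 6793 = -2188 + 945*I*√7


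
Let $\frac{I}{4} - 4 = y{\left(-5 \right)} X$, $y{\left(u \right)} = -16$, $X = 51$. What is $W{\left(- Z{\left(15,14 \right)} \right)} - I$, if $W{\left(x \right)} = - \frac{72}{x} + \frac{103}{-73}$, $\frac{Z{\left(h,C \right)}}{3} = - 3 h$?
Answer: $\frac{3554431}{1095} \approx 3246.1$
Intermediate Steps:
$Z{\left(h,C \right)} = - 9 h$ ($Z{\left(h,C \right)} = 3 \left(- 3 h\right) = - 9 h$)
$W{\left(x \right)} = - \frac{103}{73} - \frac{72}{x}$ ($W{\left(x \right)} = - \frac{72}{x} + 103 \left(- \frac{1}{73}\right) = - \frac{72}{x} - \frac{103}{73} = - \frac{103}{73} - \frac{72}{x}$)
$I = -3248$ ($I = 16 + 4 \left(\left(-16\right) 51\right) = 16 + 4 \left(-816\right) = 16 - 3264 = -3248$)
$W{\left(- Z{\left(15,14 \right)} \right)} - I = \left(- \frac{103}{73} - \frac{72}{\left(-1\right) \left(\left(-9\right) 15\right)}\right) - -3248 = \left(- \frac{103}{73} - \frac{72}{\left(-1\right) \left(-135\right)}\right) + 3248 = \left(- \frac{103}{73} - \frac{72}{135}\right) + 3248 = \left(- \frac{103}{73} - \frac{8}{15}\right) + 3248 = - \frac{2129}{1095} + 3248 = \frac{3554431}{1095}$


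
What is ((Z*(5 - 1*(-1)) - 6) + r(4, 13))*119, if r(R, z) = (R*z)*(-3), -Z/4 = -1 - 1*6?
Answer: 714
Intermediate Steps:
Z = 28 (Z = -4*(-1 - 1*6) = -4*(-1 - 6) = -4*(-7) = 28)
r(R, z) = -3*R*z
((Z*(5 - 1*(-1)) - 6) + r(4, 13))*119 = ((28*(5 - 1*(-1)) - 6) - 3*4*13)*119 = ((28*(5 + 1) - 6) - 156)*119 = ((28*6 - 6) - 156)*119 = ((168 - 6) - 156)*119 = (162 - 156)*119 = 6*119 = 714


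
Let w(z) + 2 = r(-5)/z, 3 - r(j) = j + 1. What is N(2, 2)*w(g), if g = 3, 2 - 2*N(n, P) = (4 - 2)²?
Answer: -⅓ ≈ -0.33333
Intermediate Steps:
N(n, P) = -1 (N(n, P) = 1 - (4 - 2)²/2 = 1 - ½*2² = 1 - ½*4 = 1 - 2 = -1)
r(j) = 2 - j (r(j) = 3 - (j + 1) = 3 - (1 + j) = 3 + (-1 - j) = 2 - j)
w(z) = -2 + 7/z (w(z) = -2 + (2 - 1*(-5))/z = -2 + (2 + 5)/z = -2 + 7/z)
N(2, 2)*w(g) = -(-2 + 7/3) = -1*⅓ = -⅓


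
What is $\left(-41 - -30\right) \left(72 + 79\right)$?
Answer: $-1661$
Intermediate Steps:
$\left(-41 - -30\right) \left(72 + 79\right) = \left(-41 + 30\right) 151 = \left(-11\right) 151 = -1661$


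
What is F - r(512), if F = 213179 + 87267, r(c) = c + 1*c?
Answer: 299422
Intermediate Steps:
r(c) = 2*c (r(c) = c + c = 2*c)
F = 300446
F - r(512) = 300446 - 2*512 = 300446 - 1*1024 = 300446 - 1024 = 299422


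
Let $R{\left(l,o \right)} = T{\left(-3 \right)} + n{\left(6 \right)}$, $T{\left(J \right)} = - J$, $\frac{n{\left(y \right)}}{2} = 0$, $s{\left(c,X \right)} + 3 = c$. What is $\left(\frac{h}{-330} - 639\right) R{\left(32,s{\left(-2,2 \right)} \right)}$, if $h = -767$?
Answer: $- \frac{210103}{110} \approx -1910.0$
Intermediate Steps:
$s{\left(c,X \right)} = -3 + c$
$n{\left(y \right)} = 0$ ($n{\left(y \right)} = 2 \cdot 0 = 0$)
$R{\left(l,o \right)} = 3$ ($R{\left(l,o \right)} = \left(-1\right) \left(-3\right) + 0 = 3 + 0 = 3$)
$\left(\frac{h}{-330} - 639\right) R{\left(32,s{\left(-2,2 \right)} \right)} = \left(- \frac{767}{-330} - 639\right) 3 = \left(\left(-767\right) \left(- \frac{1}{330}\right) - 639\right) 3 = \left(\frac{767}{330} - 639\right) 3 = \left(- \frac{210103}{330}\right) 3 = - \frac{210103}{110}$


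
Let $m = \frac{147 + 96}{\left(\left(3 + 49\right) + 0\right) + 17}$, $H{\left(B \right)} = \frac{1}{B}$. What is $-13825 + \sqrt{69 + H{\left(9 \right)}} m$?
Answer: $-13825 + \frac{27 \sqrt{622}}{23} \approx -13796.0$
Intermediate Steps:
$m = \frac{81}{23}$ ($m = \frac{243}{\left(52 + 0\right) + 17} = \frac{243}{52 + 17} = \frac{243}{69} = 243 \cdot \frac{1}{69} = \frac{81}{23} \approx 3.5217$)
$-13825 + \sqrt{69 + H{\left(9 \right)}} m = -13825 + \sqrt{69 + \frac{1}{9}} \cdot \frac{81}{23} = -13825 + \sqrt{\frac{622}{9}} \cdot \frac{81}{23} = -13825 + \frac{\sqrt{622}}{3} \cdot \frac{81}{23} = -13825 + \frac{27 \sqrt{622}}{23}$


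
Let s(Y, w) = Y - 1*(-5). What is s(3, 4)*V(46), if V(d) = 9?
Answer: 72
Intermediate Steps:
s(Y, w) = 5 + Y (s(Y, w) = Y + 5 = 5 + Y)
s(3, 4)*V(46) = (5 + 3)*9 = 8*9 = 72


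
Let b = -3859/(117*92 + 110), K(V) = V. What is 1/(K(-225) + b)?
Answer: -10874/2450509 ≈ -0.0044374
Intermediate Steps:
b = -3859/10874 (b = -3859/(10764 + 110) = -3859/10874 ≈ -0.35488)
1/(K(-225) + b) = 1/(-225 - 3859/10874) = 1/(-2450509/10874) = -10874/2450509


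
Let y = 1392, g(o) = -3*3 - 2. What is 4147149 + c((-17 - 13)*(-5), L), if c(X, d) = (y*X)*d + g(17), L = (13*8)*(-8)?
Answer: -169574462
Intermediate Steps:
g(o) = -11 (g(o) = -9 - 2 = -11)
L = -832 (L = 104*(-8) = -832)
c(X, d) = -11 + 1392*X*d (c(X, d) = (1392*X)*d - 11 = 1392*X*d - 11 = -11 + 1392*X*d)
4147149 + c((-17 - 13)*(-5), L) = 4147149 + (-11 + 1392*((-17 - 13)*(-5))*(-832)) = 4147149 + (-11 + 1392*(-30*(-5))*(-832)) = 4147149 + (-11 + 1392*150*(-832)) = 4147149 + (-11 - 173721600) = 4147149 - 173721611 = -169574462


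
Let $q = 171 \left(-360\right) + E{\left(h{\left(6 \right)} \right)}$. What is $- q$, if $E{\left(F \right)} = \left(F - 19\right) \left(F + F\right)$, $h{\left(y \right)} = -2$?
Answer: $61476$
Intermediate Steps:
$E{\left(F \right)} = 2 F \left(-19 + F\right)$ ($E{\left(F \right)} = \left(-19 + F\right) 2 F = 2 F \left(-19 + F\right)$)
$q = -61476$ ($q = 171 \left(-360\right) + 2 \left(-2\right) \left(-19 - 2\right) = -61560 + 2 \left(-2\right) \left(-21\right) = -61560 + 84 = -61476$)
$- q = \left(-1\right) \left(-61476\right) = 61476$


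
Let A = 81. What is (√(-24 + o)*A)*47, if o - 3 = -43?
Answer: 30456*I ≈ 30456.0*I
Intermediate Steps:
o = -40 (o = 3 - 43 = -40)
(√(-24 + o)*A)*47 = (√(-24 - 40)*81)*47 = (√(-64)*81)*47 = ((8*I)*81)*47 = (648*I)*47 = 30456*I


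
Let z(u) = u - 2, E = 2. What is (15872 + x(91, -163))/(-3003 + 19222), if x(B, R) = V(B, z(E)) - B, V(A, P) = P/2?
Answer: 15781/16219 ≈ 0.97299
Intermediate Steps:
z(u) = -2 + u
V(A, P) = P/2 (V(A, P) = P*(½) = P/2)
x(B, R) = -B (x(B, R) = (-2 + 2)/2 - B = (½)*0 - B = 0 - B = -B)
(15872 + x(91, -163))/(-3003 + 19222) = (15872 - 1*91)/(-3003 + 19222) = (15872 - 91)/16219 = 15781*(1/16219) = 15781/16219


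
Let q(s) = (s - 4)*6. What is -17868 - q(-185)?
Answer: -16734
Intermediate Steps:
q(s) = -24 + 6*s (q(s) = (-4 + s)*6 = -24 + 6*s)
-17868 - q(-185) = -17868 - (-24 + 6*(-185)) = -17868 - (-24 - 1110) = -17868 - 1*(-1134) = -17868 + 1134 = -16734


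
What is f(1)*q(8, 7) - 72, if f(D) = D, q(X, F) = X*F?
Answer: -16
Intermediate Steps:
q(X, F) = F*X
f(1)*q(8, 7) - 72 = 1*(7*8) - 72 = 1*56 - 72 = 56 - 72 = -16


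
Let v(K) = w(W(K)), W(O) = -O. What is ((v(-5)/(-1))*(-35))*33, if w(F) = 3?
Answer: 3465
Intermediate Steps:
v(K) = 3
((v(-5)/(-1))*(-35))*33 = ((3/(-1))*(-35))*33 = ((3*(-1))*(-35))*33 = -3*(-35)*33 = 105*33 = 3465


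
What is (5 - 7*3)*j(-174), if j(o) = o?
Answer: 2784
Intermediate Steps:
(5 - 7*3)*j(-174) = (5 - 7*3)*(-174) = (5 - 21)*(-174) = -16*(-174) = 2784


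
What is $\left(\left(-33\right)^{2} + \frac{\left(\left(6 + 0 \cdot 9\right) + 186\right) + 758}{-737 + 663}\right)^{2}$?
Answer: $\frac{1585473124}{1369} \approx 1.1581 \cdot 10^{6}$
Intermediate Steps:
$\left(\left(-33\right)^{2} + \frac{\left(\left(6 + 0 \cdot 9\right) + 186\right) + 758}{-737 + 663}\right)^{2} = \left(1089 + \frac{\left(\left(6 + 0\right) + 186\right) + 758}{-74}\right)^{2} = \left(1089 + \left(\left(6 + 186\right) + 758\right) \left(- \frac{1}{74}\right)\right)^{2} = \left(1089 + \left(192 + 758\right) \left(- \frac{1}{74}\right)\right)^{2} = \left(1089 + 950 \left(- \frac{1}{74}\right)\right)^{2} = \left(1089 - \frac{475}{37}\right)^{2} = \left(\frac{39818}{37}\right)^{2} = \frac{1585473124}{1369}$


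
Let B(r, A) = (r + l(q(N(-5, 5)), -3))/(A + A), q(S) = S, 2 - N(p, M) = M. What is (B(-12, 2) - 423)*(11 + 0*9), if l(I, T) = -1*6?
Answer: -9405/2 ≈ -4702.5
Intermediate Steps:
N(p, M) = 2 - M
l(I, T) = -6
B(r, A) = (-6 + r)/(2*A) (B(r, A) = (r - 6)/(A + A) = (-6 + r)/((2*A)) = (-6 + r)*(1/(2*A)) = (-6 + r)/(2*A))
(B(-12, 2) - 423)*(11 + 0*9) = ((½)*(-6 - 12)/2 - 423)*(11 + 0*9) = ((½)*(½)*(-18) - 423)*(11 + 0) = (-9/2 - 423)*11 = -855/2*11 = -9405/2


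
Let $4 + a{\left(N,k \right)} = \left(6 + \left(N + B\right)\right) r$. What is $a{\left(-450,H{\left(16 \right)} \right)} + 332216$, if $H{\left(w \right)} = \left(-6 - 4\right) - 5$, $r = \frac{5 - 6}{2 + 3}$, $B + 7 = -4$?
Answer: $332303$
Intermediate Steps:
$B = -11$ ($B = -7 - 4 = -11$)
$r = - \frac{1}{5} \approx -0.2$
$H{\left(w \right)} = -15$ ($H{\left(w \right)} = -10 - 5 = -15$)
$a{\left(N,k \right)} = -3 - \frac{N}{5}$ ($a{\left(N,k \right)} = -4 + \left(6 + \left(N - 11\right)\right) \left(- \frac{1}{5}\right) = -4 + \left(6 + \left(-11 + N\right)\right) \left(- \frac{1}{5}\right) = -4 + \left(-5 + N\right) \left(- \frac{1}{5}\right) = -4 - \left(-1 + \frac{N}{5}\right) = -3 - \frac{N}{5}$)
$a{\left(-450,H{\left(16 \right)} \right)} + 332216 = \left(-3 - -90\right) + 332216 = \left(-3 + 90\right) + 332216 = 87 + 332216 = 332303$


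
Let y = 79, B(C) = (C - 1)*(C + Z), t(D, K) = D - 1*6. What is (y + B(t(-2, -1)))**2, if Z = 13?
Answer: 1156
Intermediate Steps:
t(D, K) = -6 + D (t(D, K) = D - 6 = -6 + D)
B(C) = (-1 + C)*(13 + C) (B(C) = (C - 1)*(C + 13) = (-1 + C)*(13 + C))
(y + B(t(-2, -1)))**2 = (79 + (-13 + (-6 - 2)**2 + 12*(-6 - 2)))**2 = (79 + (-13 + (-8)**2 + 12*(-8)))**2 = (79 + (-13 + 64 - 96))**2 = (79 - 45)**2 = 34**2 = 1156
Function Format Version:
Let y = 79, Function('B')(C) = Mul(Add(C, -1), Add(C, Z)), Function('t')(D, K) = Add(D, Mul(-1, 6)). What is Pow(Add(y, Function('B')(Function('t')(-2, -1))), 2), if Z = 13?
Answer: 1156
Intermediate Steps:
Function('t')(D, K) = Add(-6, D) (Function('t')(D, K) = Add(D, -6) = Add(-6, D))
Function('B')(C) = Mul(Add(-1, C), Add(13, C)) (Function('B')(C) = Mul(Add(C, -1), Add(C, 13)) = Mul(Add(-1, C), Add(13, C)))
Pow(Add(y, Function('B')(Function('t')(-2, -1))), 2) = Pow(Add(79, Add(-13, Pow(Add(-6, -2), 2), Mul(12, Add(-6, -2)))), 2) = Pow(Add(79, Add(-13, Pow(-8, 2), Mul(12, -8))), 2) = Pow(Add(79, Add(-13, 64, -96)), 2) = Pow(Add(79, -45), 2) = Pow(34, 2) = 1156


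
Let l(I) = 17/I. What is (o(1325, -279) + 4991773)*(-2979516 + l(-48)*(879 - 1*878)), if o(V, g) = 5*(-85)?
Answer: -178461635944045/12 ≈ -1.4872e+13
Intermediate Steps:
o(V, g) = -425
(o(1325, -279) + 4991773)*(-2979516 + l(-48)*(879 - 1*878)) = (-425 + 4991773)*(-2979516 + (17/(-48))*(879 - 1*878)) = 4991348*(-2979516 + (17*(-1/48))*(879 - 878)) = 4991348*(-2979516 - 17/48*1) = 4991348*(-2979516 - 17/48) = 4991348*(-143016785/48) = -178461635944045/12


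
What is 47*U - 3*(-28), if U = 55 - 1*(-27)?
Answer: 3938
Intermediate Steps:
U = 82 (U = 55 + 27 = 82)
47*U - 3*(-28) = 47*82 - 3*(-28) = 3854 + 84 = 3938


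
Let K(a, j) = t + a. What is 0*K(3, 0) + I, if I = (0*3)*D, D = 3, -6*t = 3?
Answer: 0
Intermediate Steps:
t = -½ (t = -⅙*3 = -½ ≈ -0.50000)
K(a, j) = -½ + a
I = 0 (I = (0*3)*3 = 0*3 = 0)
0*K(3, 0) + I = 0*(-½ + 3) + 0 = 0*(5/2) + 0 = 0 + 0 = 0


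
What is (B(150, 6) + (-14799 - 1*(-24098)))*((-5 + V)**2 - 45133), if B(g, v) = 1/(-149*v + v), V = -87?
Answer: -100931556953/296 ≈ -3.4098e+8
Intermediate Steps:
B(g, v) = -1/(148*v) (B(g, v) = 1/(-148*v) = -1/(148*v))
(B(150, 6) + (-14799 - 1*(-24098)))*((-5 + V)**2 - 45133) = (-1/148/6 + (-14799 - 1*(-24098)))*((-5 - 87)**2 - 45133) = (-1/148*1/6 + (-14799 + 24098))*((-92)**2 - 45133) = (-1/888 + 9299)*(8464 - 45133) = (8257511/888)*(-36669) = -100931556953/296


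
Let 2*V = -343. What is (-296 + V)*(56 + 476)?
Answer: -248710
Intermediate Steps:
V = -343/2 (V = (½)*(-343) = -343/2 ≈ -171.50)
(-296 + V)*(56 + 476) = (-296 - 343/2)*(56 + 476) = -935/2*532 = -248710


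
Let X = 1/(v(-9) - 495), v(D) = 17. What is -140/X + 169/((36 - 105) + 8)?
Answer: 4081951/61 ≈ 66917.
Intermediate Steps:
X = -1/478 (X = 1/(17 - 495) = 1/(-478) = -1/478 ≈ -0.0020920)
-140/X + 169/((36 - 105) + 8) = -140/(-1/478) + 169/((36 - 105) + 8) = -140*(-478) + 169/(-69 + 8) = 66920 + 169/(-61) = 66920 + 169*(-1/61) = 66920 - 169/61 = 4081951/61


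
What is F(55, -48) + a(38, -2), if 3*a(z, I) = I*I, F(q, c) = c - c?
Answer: 4/3 ≈ 1.3333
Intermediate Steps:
F(q, c) = 0
a(z, I) = I**2/3 (a(z, I) = (I*I)/3 = I**2/3)
F(55, -48) + a(38, -2) = 0 + (1/3)*(-2)**2 = 0 + (1/3)*4 = 0 + 4/3 = 4/3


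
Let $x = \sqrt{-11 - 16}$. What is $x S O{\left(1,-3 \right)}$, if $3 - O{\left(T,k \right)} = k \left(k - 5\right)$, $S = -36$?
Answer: $2268 i \sqrt{3} \approx 3928.3 i$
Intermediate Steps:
$x = 3 i \sqrt{3}$ ($x = \sqrt{-27} = 3 i \sqrt{3} \approx 5.1962 i$)
$O{\left(T,k \right)} = 3 - k \left(-5 + k\right)$ ($O{\left(T,k \right)} = 3 - k \left(k - 5\right) = 3 - k \left(-5 + k\right)$)
$x S O{\left(1,-3 \right)} = 3 i \sqrt{3} \left(-36\right) \left(3 - \left(-3\right)^{2} + 5 \left(-3\right)\right) = - 108 i \sqrt{3} \left(3 - 9 - 15\right) = - 108 i \sqrt{3} \left(-21\right) = 2268 i \sqrt{3}$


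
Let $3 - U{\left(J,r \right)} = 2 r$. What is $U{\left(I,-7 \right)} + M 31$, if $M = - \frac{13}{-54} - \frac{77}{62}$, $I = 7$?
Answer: $- \frac{379}{27} \approx -14.037$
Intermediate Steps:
$M = - \frac{838}{837}$ ($M = \left(-13\right) \left(- \frac{1}{54}\right) - \frac{77}{62} = \frac{13}{54} - \frac{77}{62} = - \frac{838}{837} \approx -1.0012$)
$U{\left(J,r \right)} = 3 - 2 r$
$U{\left(I,-7 \right)} + M 31 = \left(3 - -14\right) - \frac{838}{27} = \left(3 + 14\right) - \frac{838}{27} = 17 - \frac{838}{27} = - \frac{379}{27}$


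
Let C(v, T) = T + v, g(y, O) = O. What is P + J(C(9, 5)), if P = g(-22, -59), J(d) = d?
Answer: -45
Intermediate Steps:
P = -59
P + J(C(9, 5)) = -59 + (5 + 9) = -59 + 14 = -45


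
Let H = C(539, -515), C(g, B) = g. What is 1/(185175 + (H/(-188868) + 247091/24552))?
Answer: 386423928/71559938729855 ≈ 5.4000e-6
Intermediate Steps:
H = 539
1/(185175 + (H/(-188868) + 247091/24552)) = 1/(185175 + (539/(-188868) + 247091/24552)) = 1/(185175 + (539*(-1/188868) + 247091*(1/24552))) = 1/(185175 + (-539/188868 + 247091/24552)) = 1/(185175 + 3887862455/386423928) = 1/(71559938729855/386423928) = 386423928/71559938729855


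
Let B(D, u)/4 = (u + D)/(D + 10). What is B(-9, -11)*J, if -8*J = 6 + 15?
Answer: 210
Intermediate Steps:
B(D, u) = 4*(D + u)/(10 + D) (B(D, u) = 4*((u + D)/(D + 10)) = 4*((D + u)/(10 + D)) = 4*(D + u)/(10 + D))
J = -21/8 (J = -(6 + 15)/8 = -⅛*21 = -21/8 ≈ -2.6250)
B(-9, -11)*J = (4*(-9 - 11)/(10 - 9))*(-21/8) = (4*(-20)/1)*(-21/8) = (4*1*(-20))*(-21/8) = -80*(-21/8) = 210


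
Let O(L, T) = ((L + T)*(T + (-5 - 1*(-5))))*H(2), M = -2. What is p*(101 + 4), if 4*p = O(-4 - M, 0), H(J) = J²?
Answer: 0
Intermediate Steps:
O(L, T) = 4*T*(L + T) (O(L, T) = ((L + T)*(T + (-5 - 1*(-5))))*2² = ((L + T)*(T + (-5 + 5)))*4 = ((L + T)*(T + 0))*4 = ((L + T)*T)*4 = (T*(L + T))*4 = 4*T*(L + T))
p = 0 (p = (4*0*((-4 - 1*(-2)) + 0))/4 = (4*0*((-4 + 2) + 0))/4 = (4*0*(-2 + 0))/4 = (4*0*(-2))/4 = (¼)*0 = 0)
p*(101 + 4) = 0*(101 + 4) = 0*105 = 0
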